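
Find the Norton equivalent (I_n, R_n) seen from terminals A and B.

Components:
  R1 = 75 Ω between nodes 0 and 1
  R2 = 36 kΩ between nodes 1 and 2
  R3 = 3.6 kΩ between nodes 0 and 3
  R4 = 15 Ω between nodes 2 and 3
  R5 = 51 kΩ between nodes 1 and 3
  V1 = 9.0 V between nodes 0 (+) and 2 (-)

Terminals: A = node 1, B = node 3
Find the Thévenin equivalent first; then I_n = V_th/R_th and R_n = R_th.
Step 1 — V_th is the open-circuit voltage V_A - V_B (nothing connected across the terminals).
Nodal analysis, taking node 2 as the 0 V reference.
Source V1 fixes V_0 = 9 V.
KCL at each unknown node (sum of currents leaving = 0; resistances in Ω):
  Node 1: (V_1 - 9)/75 + (V_1 - 0)/36000 + (V_1 - V_3)/51000 = 0
  Node 3: (V_3 - 9)/3600 + (V_3 - 0)/15 + (V_3 - V_1)/51000 = 0
Collecting terms (coefficients in siemens):
  0.01338·V_1 - 0.00001961·V_3 = 0.12
  0.06696·V_3 - 0.00001961·V_1 = 0.0025
Determinant D = (0.01338)(0.06696) - (-0.00001961)(-0.00001961) = 0.000896
V_1 = [(0.12)(0.06696) - (-0.00001961)(0.0025)]/D = 8.968 V
V_3 = [(0.01338)(0.0025) - (0.12)(-0.00001961)]/D = 0.03996 V
V_th = V_1 - V_3 = 8.968 - 0.03996 = 8.928 V
Step 2 — R_th: zero the source — replace V1 by a short circuit (node 2 merges into node 0) — and find the resistance seen between A (node 1) and B (node 3).
Reduce the network between node 1 (A) and node 3 (B) by series/parallel combination:
  Rp1 = R1 ‖ R2 (parallel, both between nodes 0 and 1) = 1/(1/75 + 1/36000) = 74.84 Ω
  Rp2 = R3 ‖ R4 (parallel, both between nodes 0 and 3) = 1/(1/3600 + 1/15) = 14.94 Ω
  Rs1 = Rp1 + Rp2 (series, joined only at node 0) = 74.84 + 14.94 = 89.78 Ω
  Rp3 = R5 ‖ Rs1 (parallel, both between nodes 1 and 3) = 1/(1/51000 + 1/89.78) = 89.62 Ω
R_th = 89.62 Ω
I_n = V_th/R_th = 8.928/89.62 = 0.09962 A, and R_n = R_th = 89.62 Ω

Final answer: I_n = 0.09962 A, R_n = 89.62 Ω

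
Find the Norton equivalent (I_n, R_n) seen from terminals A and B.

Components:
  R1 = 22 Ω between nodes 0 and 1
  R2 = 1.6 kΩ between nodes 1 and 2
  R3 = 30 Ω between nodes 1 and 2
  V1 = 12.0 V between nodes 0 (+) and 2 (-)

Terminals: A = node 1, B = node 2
Find the Thévenin equivalent first; then I_n = V_th/R_th and R_n = R_th.
Step 1 — V_th is the open-circuit voltage V_A - V_B (nothing connected across the terminals).
Nodal analysis, taking node 2 as the 0 V reference.
Source V1 fixes V_0 = 12 V.
KCL at each unknown node (sum of currents leaving = 0; resistances in Ω):
  Node 1: (V_1 - 12)/22 + (V_1 - 0)/1600 + (V_1 - 0)/30 = 0
Collecting terms: 0.07941 × V_1 = 0.5455  =>  V_1 = 6.869 V
V_th = V_1 - V_2 = 6.869 - 0 = 6.869 V
Step 2 — R_th: zero the source — replace V1 by a short circuit (node 2 merges into node 0) — and find the resistance seen between A (node 1) and B (node 0).
Reduce the network between node 1 (A) and node 0 (B) by series/parallel combination:
  Rp1 = R1 ‖ R2 ‖ R3 (parallel, all between nodes 0 and 1) = 1/(1/22 + 1/1600 + 1/30) = 12.59 Ω
R_th = 12.59 Ω
I_n = V_th/R_th = 6.869/12.59 = 0.5455 A, and R_n = R_th = 12.59 Ω

Final answer: I_n = 0.5455 A, R_n = 12.59 Ω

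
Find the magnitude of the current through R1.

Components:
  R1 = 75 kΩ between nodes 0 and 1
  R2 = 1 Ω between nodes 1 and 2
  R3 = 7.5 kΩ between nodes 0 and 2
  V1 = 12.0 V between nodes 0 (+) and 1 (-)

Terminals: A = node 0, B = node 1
Nodal analysis, taking node 1 as the 0 V reference.
Source V1 fixes V_0 = 12 V.
KCL at each unknown node (sum of currents leaving = 0; resistances in Ω):
  Node 2: (V_2 - 0)/1 + (V_2 - 12)/7500 = 0
Collecting terms: 1 × V_2 = 0.0016  =>  V_2 = 0.0016 V
I_R1 = (V_0 - V_1)/R1 = (12 - 0)/75000 = 0.00016 A
|I_R1| = 0.00016 A

Final answer: |I_R1| = 0.00016 A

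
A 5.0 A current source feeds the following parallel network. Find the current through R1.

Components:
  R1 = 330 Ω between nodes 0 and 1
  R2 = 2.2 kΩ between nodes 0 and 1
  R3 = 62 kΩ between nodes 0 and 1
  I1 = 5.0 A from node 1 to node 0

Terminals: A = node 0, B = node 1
All resistors sit directly between nodes 0 and 1, so they are in parallel and share one voltage V; the full source current 5 A splits among them.
1/R_par = 1/330 + 1/2200 + 1/62000 = 0.003501 S  =>  R_par = 285.6 Ω
V = I × R_par = 5 × 285.6 = 1428 V
I_R1 = V/R1 = 1428/330 = 4.328 A

Final answer: 4.328 A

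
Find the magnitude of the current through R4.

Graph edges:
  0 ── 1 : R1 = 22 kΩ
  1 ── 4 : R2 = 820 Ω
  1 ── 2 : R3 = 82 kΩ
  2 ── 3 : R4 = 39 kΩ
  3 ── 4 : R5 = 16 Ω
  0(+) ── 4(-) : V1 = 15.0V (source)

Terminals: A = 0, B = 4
Nodal analysis, taking node 4 as the 0 V reference.
Source V1 fixes V_0 = 15 V.
KCL at each unknown node (sum of currents leaving = 0; resistances in Ω):
  Node 1: (V_1 - 15)/22000 + (V_1 - 0)/820 + (V_1 - V_2)/82000 = 0
  Node 2: (V_2 - V_1)/82000 + (V_2 - V_3)/39000 = 0
  Node 3: (V_3 - V_2)/39000 + (V_3 - 0)/16 = 0
Collecting terms (coefficients in siemens):
  0.001277·V_1 - 0.0000122·V_2 = 0.0006818
  0.00003784·V_2 - 0.0000122·V_1 - 0.00002564·V_3 = 0
  0.06253·V_3 - 0.00002564·V_2 = 0
Solving these 3 simultaneous equations (Gaussian elimination) gives:
  V_1 = 0.5355 V, V_2 = 0.1726 V, V_3 = 0.0000708 V
I_R4 = (V_2 - V_3)/R4 = (0.1726 - 0.0000708)/39000 = 0.000004425 A
|I_R4| = 0.000004425 A

Final answer: |I_R4| = 4.425e-06 A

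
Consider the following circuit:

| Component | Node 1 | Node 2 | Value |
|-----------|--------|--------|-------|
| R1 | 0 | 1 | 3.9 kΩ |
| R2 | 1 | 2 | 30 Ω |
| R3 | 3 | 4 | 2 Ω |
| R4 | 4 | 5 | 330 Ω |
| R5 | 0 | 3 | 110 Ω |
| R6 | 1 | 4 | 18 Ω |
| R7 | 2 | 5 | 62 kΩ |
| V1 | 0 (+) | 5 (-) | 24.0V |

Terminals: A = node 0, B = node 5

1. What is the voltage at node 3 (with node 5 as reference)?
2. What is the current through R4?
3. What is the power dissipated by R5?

Nodal analysis, taking node 5 as the 0 V reference.
Source V1 fixes V_0 = 24 V.
KCL at each unknown node (sum of currents leaving = 0; resistances in Ω):
  Node 1: (V_1 - 24)/3900 + (V_1 - V_2)/30 + (V_1 - V_4)/18 = 0
  Node 2: (V_2 - V_1)/30 + (V_2 - 0)/62000 = 0
  Node 3: (V_3 - V_4)/2 + (V_3 - 24)/110 = 0
  Node 4: (V_4 - V_3)/2 + (V_4 - 0)/330 + (V_4 - V_1)/18 = 0
Collecting terms (coefficients in siemens):
  0.08915·V_1 - 0.03333·V_2 - 0.05556·V_4 = 0.006154
  0.03335·V_2 - 0.03333·V_1 = 0
  0.5091·V_3 - 0.5·V_4 = 0.2182
  0.5586·V_4 - 0.05556·V_1 - 0.5·V_3 = 0
Solving these 4 simultaneous equations (Gaussian elimination) gives:
  V_1 = 18.04 V, V_2 = 18.04 V, V_3 = 18.13 V, V_4 = 18.02 V
Part 1:
  Read off the nodal solution: V_3 = 18.13 V
Part 2:
  I_R4 = (V_4 - V_5)/R4 = (18.02 - 0)/330 = 0.05461 A
  Magnitude: I_R4 = 0.05461 A
Part 3:
  I_R5 = (V_0 - V_3)/R5 = (24 - 18.13)/110 = 0.05338 A
  P_R5 = I_R5² × R5 = (0.05338)² × 110 = 0.3134 W

Final answers:
1. V_3 = 18.13 V
2. I_R4 = 0.05461 A
3. P_R5 = 0.3134 W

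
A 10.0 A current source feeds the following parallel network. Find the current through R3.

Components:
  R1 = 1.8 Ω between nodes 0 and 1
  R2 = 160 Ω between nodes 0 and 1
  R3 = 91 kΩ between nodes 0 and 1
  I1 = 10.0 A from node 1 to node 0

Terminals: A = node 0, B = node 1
All resistors sit directly between nodes 0 and 1, so they are in parallel and share one voltage V; the full source current 10 A splits among them.
1/R_par = 1/1.8 + 1/160 + 1/91000 = 0.5618 S  =>  R_par = 1.78 Ω
V = I × R_par = 10 × 1.78 = 17.8 V
I_R3 = V/R3 = 17.8/91000 = 0.0001956 A

Final answer: 0.0001956 A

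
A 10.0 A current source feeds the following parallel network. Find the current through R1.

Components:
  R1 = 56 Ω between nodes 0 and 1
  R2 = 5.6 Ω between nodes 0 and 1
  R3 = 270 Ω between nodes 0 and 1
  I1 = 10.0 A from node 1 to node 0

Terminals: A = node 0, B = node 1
All resistors sit directly between nodes 0 and 1, so they are in parallel and share one voltage V; the full source current 10 A splits among them.
1/R_par = 1/56 + 1/5.6 + 1/270 = 0.2001 S  =>  R_par = 4.997 Ω
V = I × R_par = 10 × 4.997 = 49.97 V
I_R1 = V/R1 = 49.97/56 = 0.8923 A

Final answer: 0.8923 A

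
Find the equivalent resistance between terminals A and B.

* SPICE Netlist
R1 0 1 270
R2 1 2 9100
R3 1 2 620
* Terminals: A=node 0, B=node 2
Reduce the network between node 0 (A) and node 2 (B) by series/parallel combination:
  Rp1 = R2 ‖ R3 (parallel, both between nodes 1 and 2) = 1/(1/9100 + 1/620) = 580.5 Ω
  Rs1 = R1 + Rp1 (series, joined only at node 1) = 270 + 580.5 = 850.5 Ω
R_eq = 850.5 Ω

Final answer: 850.5 Ω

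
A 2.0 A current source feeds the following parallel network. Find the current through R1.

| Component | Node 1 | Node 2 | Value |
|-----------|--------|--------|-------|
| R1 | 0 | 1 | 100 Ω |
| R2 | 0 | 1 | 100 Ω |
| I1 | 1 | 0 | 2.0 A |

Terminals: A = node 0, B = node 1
All resistors sit directly between nodes 0 and 1, so they are in parallel and share one voltage V; the full source current 2 A splits among them.
1/R_par = 1/100 + 1/100 = 0.02 S  =>  R_par = 50 Ω
V = I × R_par = 2 × 50 = 100 V
I_R1 = V/R1 = 100/100 = 1 A

Final answer: 1 A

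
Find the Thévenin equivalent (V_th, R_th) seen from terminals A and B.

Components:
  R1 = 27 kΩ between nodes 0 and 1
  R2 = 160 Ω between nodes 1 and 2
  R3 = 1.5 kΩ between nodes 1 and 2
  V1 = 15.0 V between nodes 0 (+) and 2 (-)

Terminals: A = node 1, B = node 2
Step 1 — V_th is the open-circuit voltage V_A - V_B (nothing connected across the terminals).
Nodal analysis, taking node 2 as the 0 V reference.
Source V1 fixes V_0 = 15 V.
KCL at each unknown node (sum of currents leaving = 0; resistances in Ω):
  Node 1: (V_1 - 15)/27000 + (V_1 - 0)/160 + (V_1 - 0)/1500 = 0
Collecting terms: 0.006954 × V_1 = 0.0005556  =>  V_1 = 0.07989 V
V_th = V_1 - V_2 = 0.07989 - 0 = 0.07989 V
Step 2 — R_th: zero the source — replace V1 by a short circuit (node 2 merges into node 0) — and find the resistance seen between A (node 1) and B (node 0).
Reduce the network between node 1 (A) and node 0 (B) by series/parallel combination:
  Rp1 = R1 ‖ R2 ‖ R3 (parallel, all between nodes 0 and 1) = 1/(1/27000 + 1/160 + 1/1500) = 143.8 Ω
R_th = 143.8 Ω

Final answer: V_th = 0.07989 V, R_th = 143.8 Ω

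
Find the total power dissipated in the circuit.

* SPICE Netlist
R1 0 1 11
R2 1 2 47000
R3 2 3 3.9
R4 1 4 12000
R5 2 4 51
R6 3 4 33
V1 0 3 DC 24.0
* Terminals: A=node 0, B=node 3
Nodal analysis, taking node 3 as the 0 V reference.
Source V1 fixes V_0 = 24 V.
KCL at each unknown node (sum of currents leaving = 0; resistances in Ω):
  Node 1: (V_1 - 24)/11 + (V_1 - V_2)/47000 + (V_1 - V_4)/12000 = 0
  Node 2: (V_2 - V_1)/47000 + (V_2 - 0)/3.9 + (V_2 - V_4)/51 = 0
  Node 4: (V_4 - V_1)/12000 + (V_4 - V_2)/51 + (V_4 - 0)/33 = 0
Collecting terms (coefficients in siemens):
  0.09101·V_1 - 0.00002128·V_2 - 0.00008333·V_4 = 2.182
  0.276·V_2 - 0.00002128·V_1 - 0.01961·V_4 = 0
  0.04999·V_4 - 0.00008333·V_1 - 0.01961·V_2 = 0
Solving these 3 simultaneous equations (Gaussian elimination) gives:
  V_1 = 23.97 V, V_2 = 0.00482 V, V_4 = 0.04185 V
Power in each resistor, P = (ΔV)²/R:
  P_R1 = (24 - 23.97)²/11 = 0.00006898 W
  P_R2 = (23.97 - 0.00482)²/47000 = 0.01222 W
  P_R3 = (0.00482 - 0)²/3.9 = 0.000005958 W
  P_R4 = (23.97 - 0.04185)²/12000 = 0.04772 W
  P_R5 = (0.00482 - 0.04185)²/51 = 0.00002689 W
  P_R6 = (0 - 0.04185)²/33 = 0.00005307 W
P_total = P_R1 + P_R2 + P_R3 + P_R4 + P_R5 + P_R6 = 0.0601 W

Final answer: 0.0601 W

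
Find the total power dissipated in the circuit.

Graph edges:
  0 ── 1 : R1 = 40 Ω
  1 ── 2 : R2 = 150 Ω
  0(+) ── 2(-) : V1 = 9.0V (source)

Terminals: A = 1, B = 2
Nodal analysis, taking node 2 as the 0 V reference.
Source V1 fixes V_0 = 9 V.
KCL at each unknown node (sum of currents leaving = 0; resistances in Ω):
  Node 1: (V_1 - 9)/40 + (V_1 - 0)/150 = 0
Collecting terms: 0.03167 × V_1 = 0.225  =>  V_1 = 7.105 V
Power in each resistor, P = (ΔV)²/R:
  P_R1 = (9 - 7.105)²/40 = 0.08975 W
  P_R2 = (7.105 - 0)²/150 = 0.3366 W
P_total = P_R1 + P_R2 = 0.4263 W

Final answer: 0.4263 W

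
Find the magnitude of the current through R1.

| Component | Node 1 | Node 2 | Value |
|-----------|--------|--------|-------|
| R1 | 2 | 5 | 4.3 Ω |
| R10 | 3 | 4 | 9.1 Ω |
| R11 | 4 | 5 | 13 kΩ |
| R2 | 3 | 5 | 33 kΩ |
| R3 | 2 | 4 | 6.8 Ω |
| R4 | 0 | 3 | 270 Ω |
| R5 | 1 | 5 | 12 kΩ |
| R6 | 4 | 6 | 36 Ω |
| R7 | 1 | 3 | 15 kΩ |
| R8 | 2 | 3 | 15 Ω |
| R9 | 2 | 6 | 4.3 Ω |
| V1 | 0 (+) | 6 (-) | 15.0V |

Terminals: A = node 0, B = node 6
Nodal analysis, taking node 6 as the 0 V reference.
Source V1 fixes V_0 = 15 V.
KCL at each unknown node (sum of currents leaving = 0; resistances in Ω):
  Node 1: (V_1 - V_5)/12000 + (V_1 - V_3)/15000 = 0
  Node 2: (V_2 - V_5)/4.3 + (V_2 - V_4)/6.8 + (V_2 - V_3)/15 + (V_2 - 0)/4.3 = 0
  Node 3: (V_3 - V_5)/33000 + (V_3 - 15)/270 + (V_3 - V_1)/15000 + (V_3 - V_2)/15 + (V_3 - V_4)/9.1 = 0
  Node 4: (V_4 - V_2)/6.8 + (V_4 - 0)/36 + (V_4 - V_3)/9.1 + (V_4 - V_5)/13000 = 0
  Node 5: (V_5 - V_2)/4.3 + (V_5 - V_3)/33000 + (V_5 - V_1)/12000 + (V_5 - V_4)/13000 = 0
Collecting terms (coefficients in siemens):
  0.00015·V_1 - 0.00006667·V_3 - 0.00008333·V_5 = 0
  0.6788·V_2 - 0.06667·V_3 - 0.1471·V_4 - 0.2326·V_5 = 0
  0.1804·V_3 - 0.00006667·V_1 - 0.06667·V_2 - 0.1099·V_4 - 0.0000303·V_5 = 0.05556
  0.2848·V_4 - 0.1471·V_2 - 0.1099·V_3 - 0.00007692·V_5 = 0
  0.2327·V_5 - 0.00008333·V_1 - 0.2326·V_2 - 0.0000303·V_3 - 0.00007692·V_4 = 0
Solving these 5 simultaneous equations (Gaussian elimination) gives:
  V_1 = 0.3617 V, V_2 = 0.1915 V, V_3 = 0.5742 V, V_4 = 0.3205 V
  V_5 = 0.1916 V
I_R1 = (V_2 - V_5)/R1 = (0.1915 - 0.1916)/4.3 = -0.00003568 A
|I_R1| = 0.00003568 A

Final answer: |I_R1| = 3.568e-05 A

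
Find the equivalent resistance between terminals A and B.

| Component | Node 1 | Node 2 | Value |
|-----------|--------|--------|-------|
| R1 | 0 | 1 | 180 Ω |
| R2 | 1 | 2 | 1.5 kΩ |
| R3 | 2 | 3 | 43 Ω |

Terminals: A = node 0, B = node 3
Reduce the network between node 0 (A) and node 3 (B) by series/parallel combination:
  Rs1 = R1 + R2 (series, joined only at node 1) = 180 + 1500 = 1680 Ω
  Rs2 = R3 + Rs1 (series, joined only at node 2) = 43 + 1680 = 1723 Ω
R_eq = 1.723 kΩ

Final answer: 1.723 kΩ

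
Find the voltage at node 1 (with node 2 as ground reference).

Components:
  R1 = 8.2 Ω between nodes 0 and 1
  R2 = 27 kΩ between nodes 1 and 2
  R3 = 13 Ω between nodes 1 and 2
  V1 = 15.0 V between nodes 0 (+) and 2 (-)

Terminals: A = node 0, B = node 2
Nodal analysis, taking node 2 as the 0 V reference.
Source V1 fixes V_0 = 15 V.
KCL at each unknown node (sum of currents leaving = 0; resistances in Ω):
  Node 1: (V_1 - 15)/8.2 + (V_1 - 0)/27000 + (V_1 - 0)/13 = 0
Collecting terms: 0.1989 × V_1 = 1.829  =>  V_1 = 9.196 V
The requested potential is V_1 = 9.196 V.

Final answer: V_1 = 9.196 V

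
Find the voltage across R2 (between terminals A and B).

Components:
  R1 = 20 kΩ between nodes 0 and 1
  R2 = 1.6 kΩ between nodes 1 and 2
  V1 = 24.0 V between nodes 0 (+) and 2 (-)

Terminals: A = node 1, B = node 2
R1 and R2 are in series across V1 (node 0 → node 1 → node 2), and the output A–B is taken across R2, so this is a voltage divider.
Series current: I = V1/(R1 + R2) = 24/(20000 + 1600) = 24/21600 = 0.001111 A
V_R2 = I × R2 = V1 × R2/(R1 + R2) = 24 × 1600/21600 = 1.778 V

Final answer: 1.778 V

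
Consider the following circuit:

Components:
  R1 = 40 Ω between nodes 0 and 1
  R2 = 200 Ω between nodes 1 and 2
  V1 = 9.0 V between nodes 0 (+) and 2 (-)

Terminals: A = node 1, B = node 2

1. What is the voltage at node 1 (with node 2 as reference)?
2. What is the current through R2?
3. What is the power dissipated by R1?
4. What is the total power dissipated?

Nodal analysis, taking node 2 as the 0 V reference.
Source V1 fixes V_0 = 9 V.
KCL at each unknown node (sum of currents leaving = 0; resistances in Ω):
  Node 1: (V_1 - 9)/40 + (V_1 - 0)/200 = 0
Collecting terms: 0.03 × V_1 = 0.225  =>  V_1 = 7.5 V
Part 1:
  Read off the nodal solution: V_1 = 7.5 V
Part 2:
  I_R2 = (V_1 - V_2)/R2 = (7.5 - 0)/200 = 0.0375 A
  Magnitude: I_R2 = 0.0375 A
Part 3:
  I_R1 = (V_0 - V_1)/R1 = (9 - 7.5)/40 = 0.0375 A
  P_R1 = I_R1² × R1 = (0.0375)² × 40 = 0.05625 W
Part 4:
  Power in each resistor, P = (ΔV)²/R:
    P_R1 = (9 - 7.5)²/40 = 0.05625 W
    P_R2 = (7.5 - 0)²/200 = 0.2812 W
  P_total = P_R1 + P_R2 = 0.3375 W

Final answers:
1. V_1 = 7.5 V
2. I_R2 = 0.0375 A
3. P_R1 = 0.05625 W
4. P_total = 0.3375 W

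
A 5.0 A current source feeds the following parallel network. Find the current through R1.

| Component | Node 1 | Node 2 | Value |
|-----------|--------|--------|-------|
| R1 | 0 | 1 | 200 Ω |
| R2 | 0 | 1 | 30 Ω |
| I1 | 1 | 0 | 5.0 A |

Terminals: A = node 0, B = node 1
All resistors sit directly between nodes 0 and 1, so they are in parallel and share one voltage V; the full source current 5 A splits among them.
1/R_par = 1/200 + 1/30 = 0.03833 S  =>  R_par = 26.09 Ω
V = I × R_par = 5 × 26.09 = 130.4 V
I_R1 = V/R1 = 130.4/200 = 0.6522 A

Final answer: 0.6522 A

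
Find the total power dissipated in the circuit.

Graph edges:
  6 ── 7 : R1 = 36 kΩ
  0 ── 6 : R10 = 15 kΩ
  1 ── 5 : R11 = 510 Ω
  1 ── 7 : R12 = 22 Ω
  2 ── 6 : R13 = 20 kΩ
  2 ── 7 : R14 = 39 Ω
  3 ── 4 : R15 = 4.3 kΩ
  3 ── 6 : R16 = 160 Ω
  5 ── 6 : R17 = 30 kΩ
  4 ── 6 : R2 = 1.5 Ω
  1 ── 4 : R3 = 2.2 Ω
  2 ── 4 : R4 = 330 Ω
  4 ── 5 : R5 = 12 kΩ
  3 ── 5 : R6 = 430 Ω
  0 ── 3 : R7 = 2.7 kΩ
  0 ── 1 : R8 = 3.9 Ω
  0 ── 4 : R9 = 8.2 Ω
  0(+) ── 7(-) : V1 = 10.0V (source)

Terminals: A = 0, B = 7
Nodal analysis, taking node 7 as the 0 V reference.
Source V1 fixes V_0 = 10 V.
KCL at each unknown node (sum of currents leaving = 0; resistances in Ω):
  Node 1: (V_1 - V_4)/2.2 + (V_1 - 10)/3.9 + (V_1 - V_5)/510 + (V_1 - 0)/22 = 0
  Node 2: (V_2 - V_4)/330 + (V_2 - V_6)/20000 + (V_2 - 0)/39 = 0
  Node 3: (V_3 - V_5)/430 + (V_3 - 10)/2700 + (V_3 - V_4)/4300 + (V_3 - V_6)/160 = 0
  Node 4: (V_4 - V_6)/1.5 + (V_4 - V_1)/2.2 + (V_4 - V_2)/330 + (V_4 - V_5)/12000 + (V_4 - 10)/8.2 + (V_4 - V_3)/4300 = 0
  Node 5: (V_5 - V_4)/12000 + (V_5 - V_3)/430 + (V_5 - V_1)/510 + (V_5 - V_6)/30000 = 0
  Node 6: (V_6 - 0)/36000 + (V_6 - V_4)/1.5 + (V_6 - 10)/15000 + (V_6 - V_2)/20000 + (V_6 - V_3)/160 + (V_6 - V_5)/30000 = 0
Collecting terms (coefficients in siemens):
  0.7584·V_1 - 0.4545·V_4 - 0.001961·V_5 = 2.564
  0.02872·V_2 - 0.00303·V_4 - 0.00005·V_6 = 0
  0.009179·V_3 - 0.0002326·V_4 - 0.002326·V_5 - 0.00625·V_6 = 0.003704
  1.247·V_4 - 0.4545·V_1 - 0.00303·V_2 - 0.0002326·V_3 - 0.00008333·V_5 - 0.6667·V_6 = 1.22
  0.004403·V_5 - 0.001961·V_1 - 0.002326·V_3 - 0.00008333·V_4 - 0.00003333·V_6 = 0
  0.6731·V_6 - 0.00005·V_2 - 0.00625·V_3 - 0.6667·V_4 - 0.00003333·V_5 = 0.0006667
Solving these 6 simultaneous equations (Gaussian elimination) gives:
  V_1 = 8.809 V, V_2 = 0.9672 V, V_3 = 9.036 V, V_4 = 9.018 V
  V_5 = 8.935 V, V_6 = 9.017 V
Power in each resistor, P = (ΔV)²/R:
  P_R1 = (9.017 - 0)²/36000 = 0.002259 W
  P_R2 = (9.018 - 9.017)²/1.5 = 0.0000003361 W
  P_R3 = (8.809 - 9.018)²/2.2 = 0.0198 W
  P_R4 = (0.9672 - 9.018)²/330 = 0.1964 W
  P_R5 = (9.018 - 8.935)²/12000 = 0.0000005804 W
  P_R6 = (9.036 - 8.935)²/430 = 0.00002393 W
  P_R7 = (10 - 9.036)²/2700 = 0.0003441 W
  P_R8 = (10 - 8.809)²/3.9 = 0.3635 W
  P_R9 = (10 - 9.018)²/8.2 = 0.1176 W
  P_R10 = (10 - 9.017)²/15000 = 0.00006437 W
  P_R11 = (8.809 - 8.935)²/510 = 0.00003077 W
  P_R12 = (8.809 - 0)²/22 = 3.527 W
  P_R13 = (0.9672 - 9.017)²/20000 = 0.00324 W
  P_R14 = (0.9672 - 0)²/39 = 0.02398 W
  P_R15 = (9.036 - 9.018)²/4300 = 0.00000007531 W
  P_R16 = (9.036 - 9.017)²/160 = 0.000002187 W
  P_R17 = (8.935 - 9.017)²/30000 = 0.0000002282 W
P_total = P_R1 + P_R2 + P_R3 + P_R4 + P_R5 + P_R6 + P_R7 + P_R8 + P_R9 + P_R10 + P_R11 + P_R12 + P_R13 + P_R14 + P_R15 + P_R16 + P_R17 = 4.255 W

Final answer: 4.255 W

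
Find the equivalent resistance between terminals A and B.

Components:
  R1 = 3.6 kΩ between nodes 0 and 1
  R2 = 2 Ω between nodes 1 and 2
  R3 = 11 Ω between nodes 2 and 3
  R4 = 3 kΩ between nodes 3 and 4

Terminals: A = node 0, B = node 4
Reduce the network between node 0 (A) and node 4 (B) by series/parallel combination:
  Rs1 = R1 + R2 (series, joined only at node 1) = 3600 + 2 = 3602 Ω
  Rs2 = R3 + Rs1 (series, joined only at node 2) = 11 + 3602 = 3613 Ω
  Rs3 = R4 + Rs2 (series, joined only at node 3) = 3000 + 3613 = 6613 Ω
R_eq = 6.613 kΩ

Final answer: 6.613 kΩ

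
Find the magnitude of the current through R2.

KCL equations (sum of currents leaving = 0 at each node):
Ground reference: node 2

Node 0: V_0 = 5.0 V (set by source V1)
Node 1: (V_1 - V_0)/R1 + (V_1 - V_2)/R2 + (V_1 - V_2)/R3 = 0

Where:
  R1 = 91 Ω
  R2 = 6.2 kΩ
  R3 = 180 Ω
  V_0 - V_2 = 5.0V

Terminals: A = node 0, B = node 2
Nodal analysis, taking node 2 as the 0 V reference.
Source V1 fixes V_0 = 5 V.
KCL at each unknown node (sum of currents leaving = 0; resistances in Ω):
  Node 1: (V_1 - 5)/91 + (V_1 - 0)/6200 + (V_1 - 0)/180 = 0
Collecting terms: 0.01671 × V_1 = 0.05495  =>  V_1 = 3.289 V
I_R2 = (V_1 - V_2)/R2 = (3.289 - 0)/6200 = 0.0005305 A
|I_R2| = 0.0005305 A

Final answer: |I_R2| = 0.0005305 A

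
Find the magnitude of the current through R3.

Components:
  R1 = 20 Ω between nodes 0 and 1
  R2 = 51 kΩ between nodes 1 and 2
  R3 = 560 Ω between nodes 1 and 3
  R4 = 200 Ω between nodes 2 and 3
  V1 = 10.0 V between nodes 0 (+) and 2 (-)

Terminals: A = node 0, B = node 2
Nodal analysis, taking node 2 as the 0 V reference.
Source V1 fixes V_0 = 10 V.
KCL at each unknown node (sum of currents leaving = 0; resistances in Ω):
  Node 1: (V_1 - 10)/20 + (V_1 - 0)/51000 + (V_1 - V_3)/560 = 0
  Node 3: (V_3 - V_1)/560 + (V_3 - 0)/200 = 0
Collecting terms (coefficients in siemens):
  0.05181·V_1 - 0.001786·V_3 = 0.5
  0.006786·V_3 - 0.001786·V_1 = 0
Determinant D = (0.05181)(0.006786) - (-0.001786)(-0.001786) = 0.0003483
V_1 = [(0.5)(0.006786) - (-0.001786)(0)]/D = 9.74 V
V_3 = [(0.05181)(0) - (0.5)(-0.001786)]/D = 2.563 V
I_R3 = (V_1 - V_3)/R3 = (9.74 - 2.563)/560 = 0.01282 A
|I_R3| = 0.01282 A

Final answer: |I_R3| = 0.01282 A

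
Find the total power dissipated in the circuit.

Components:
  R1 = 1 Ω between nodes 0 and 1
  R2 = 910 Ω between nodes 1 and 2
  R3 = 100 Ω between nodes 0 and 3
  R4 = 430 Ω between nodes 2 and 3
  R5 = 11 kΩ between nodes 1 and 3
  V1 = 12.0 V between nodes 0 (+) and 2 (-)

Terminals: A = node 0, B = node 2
Nodal analysis, taking node 2 as the 0 V reference.
Source V1 fixes V_0 = 12 V.
KCL at each unknown node (sum of currents leaving = 0; resistances in Ω):
  Node 1: (V_1 - 12)/1 + (V_1 - 0)/910 + (V_1 - V_3)/11000 = 0
  Node 3: (V_3 - 12)/100 + (V_3 - 0)/430 + (V_3 - V_1)/11000 = 0
Collecting terms (coefficients in siemens):
  1.001·V_1 - 0.00009091·V_3 = 12
  0.01242·V_3 - 0.00009091·V_1 = 0.12
Determinant D = (1.001)(0.01242) - (-0.00009091)(-0.00009091) = 0.01243
V_1 = [(12)(0.01242) - (-0.00009091)(0.12)]/D = 11.99 V
V_3 = [(1.001)(0.12) - (12)(-0.00009091)]/D = 9.752 V
Power in each resistor, P = (ΔV)²/R:
  P_R1 = (12 - 11.99)²/1 = 0.0001789 W
  P_R2 = (11.99 - 0)²/910 = 0.1579 W
  P_R3 = (12 - 9.752)²/100 = 0.05052 W
  P_R4 = (0 - 9.752)²/430 = 0.2212 W
  P_R5 = (11.99 - 9.752)²/11000 = 0.0004538 W
P_total = P_R1 + P_R2 + P_R3 + P_R4 + P_R5 = 0.4302 W

Final answer: 0.4302 W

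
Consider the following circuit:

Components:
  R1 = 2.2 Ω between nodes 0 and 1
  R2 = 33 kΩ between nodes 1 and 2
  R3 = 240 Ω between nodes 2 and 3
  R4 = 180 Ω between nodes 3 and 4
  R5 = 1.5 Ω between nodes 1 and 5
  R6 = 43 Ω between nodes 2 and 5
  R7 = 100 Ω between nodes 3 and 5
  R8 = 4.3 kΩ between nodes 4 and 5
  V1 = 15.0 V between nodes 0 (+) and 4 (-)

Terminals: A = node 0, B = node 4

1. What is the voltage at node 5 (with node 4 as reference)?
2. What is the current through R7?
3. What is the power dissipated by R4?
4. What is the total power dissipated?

Nodal analysis, taking node 4 as the 0 V reference.
Source V1 fixes V_0 = 15 V.
KCL at each unknown node (sum of currents leaving = 0; resistances in Ω):
  Node 1: (V_1 - 15)/2.2 + (V_1 - V_2)/33000 + (V_1 - V_5)/1.5 = 0
  Node 2: (V_2 - V_1)/33000 + (V_2 - V_3)/240 + (V_2 - V_5)/43 = 0
  Node 3: (V_3 - V_2)/240 + (V_3 - 0)/180 + (V_3 - V_5)/100 = 0
  Node 5: (V_5 - V_1)/1.5 + (V_5 - V_2)/43 + (V_5 - V_3)/100 + (V_5 - 0)/4300 = 0
Collecting terms (coefficients in siemens):
  1.121·V_1 - 0.0000303·V_2 - 0.6667·V_5 = 6.818
  0.02745·V_2 - 0.0000303·V_1 - 0.004167·V_3 - 0.02326·V_5 = 0
  0.01972·V_3 - 0.004167·V_2 - 0.01·V_5 = 0
  0.7002·V_5 - 0.6667·V_1 - 0.02326·V_2 - 0.01·V_3 = 0
Solving these 4 simultaneous equations (Gaussian elimination) gives:
  V_1 = 14.86 V, V_2 = 14.12 V, V_3 = 10.47 V, V_5 = 14.77 V
Part 1:
  Read off the nodal solution: V_5 = 14.77 V
Part 2:
  I_R7 = (V_3 - V_5)/R7 = (10.47 - 14.77)/100 = -0.04299 A
  Magnitude: I_R7 = 0.04299 A
Part 3:
  I_R4 = (V_3 - V_4)/R4 = (10.47 - 0)/180 = 0.05818 A
  P_R4 = I_R4² × R4 = (0.05818)² × 180 = 0.6094 W
Part 4:
  Power in each resistor, P = (ΔV)²/R:
    P_R1 = (15 - 14.86)²/2.2 = 0.008353 W
    P_R2 = (14.86 - 14.12)²/33000 = 0.00001681 W
    P_R3 = (14.12 - 10.47)²/240 = 0.05541 W
    P_R4 = (10.47 - 0)²/180 = 0.6094 W
    P_R5 = (14.86 - 14.77)²/1.5 = 0.005691 W
    P_R6 = (14.12 - 14.77)²/43 = 0.009898 W
    P_R7 = (10.47 - 14.77)²/100 = 0.1848 W
    P_R8 = (0 - 14.77)²/4300 = 0.05075 W
  P_total = P_R1 + P_R2 + P_R3 + P_R4 + P_R5 + P_R6 + P_R7 + P_R8 = 0.9243 W

Final answers:
1. V_5 = 14.77 V
2. I_R7 = 0.04299 A
3. P_R4 = 0.6094 W
4. P_total = 0.9243 W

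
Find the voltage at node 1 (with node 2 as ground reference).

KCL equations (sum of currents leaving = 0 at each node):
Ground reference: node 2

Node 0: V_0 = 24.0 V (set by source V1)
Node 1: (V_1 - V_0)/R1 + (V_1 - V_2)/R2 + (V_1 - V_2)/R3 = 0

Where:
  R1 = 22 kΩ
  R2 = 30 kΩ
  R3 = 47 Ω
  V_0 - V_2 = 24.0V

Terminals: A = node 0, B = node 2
Nodal analysis, taking node 2 as the 0 V reference.
Source V1 fixes V_0 = 24 V.
KCL at each unknown node (sum of currents leaving = 0; resistances in Ω):
  Node 1: (V_1 - 24)/22000 + (V_1 - 0)/30000 + (V_1 - 0)/47 = 0
Collecting terms: 0.02136 × V_1 = 0.001091  =>  V_1 = 0.05108 V
The requested potential is V_1 = 0.05108 V.

Final answer: V_1 = 0.05108 V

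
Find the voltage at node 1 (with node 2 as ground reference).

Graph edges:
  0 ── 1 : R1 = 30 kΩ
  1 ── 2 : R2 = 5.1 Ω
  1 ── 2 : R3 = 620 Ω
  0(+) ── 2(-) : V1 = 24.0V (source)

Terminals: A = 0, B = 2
Nodal analysis, taking node 2 as the 0 V reference.
Source V1 fixes V_0 = 24 V.
KCL at each unknown node (sum of currents leaving = 0; resistances in Ω):
  Node 1: (V_1 - 24)/30000 + (V_1 - 0)/5.1 + (V_1 - 0)/620 = 0
Collecting terms: 0.1977 × V_1 = 0.0008  =>  V_1 = 0.004046 V
The requested potential is V_1 = 0.004046 V.

Final answer: V_1 = 0.004046 V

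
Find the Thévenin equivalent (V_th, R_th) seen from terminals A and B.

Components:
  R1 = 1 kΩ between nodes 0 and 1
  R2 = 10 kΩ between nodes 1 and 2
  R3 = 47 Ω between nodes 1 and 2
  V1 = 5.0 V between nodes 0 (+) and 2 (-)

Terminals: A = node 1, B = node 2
Step 1 — V_th is the open-circuit voltage V_A - V_B (nothing connected across the terminals).
Nodal analysis, taking node 2 as the 0 V reference.
Source V1 fixes V_0 = 5 V.
KCL at each unknown node (sum of currents leaving = 0; resistances in Ω):
  Node 1: (V_1 - 5)/1000 + (V_1 - 0)/10000 + (V_1 - 0)/47 = 0
Collecting terms: 0.02238 × V_1 = 0.005  =>  V_1 = 0.2234 V
V_th = V_1 - V_2 = 0.2234 - 0 = 0.2234 V
Step 2 — R_th: zero the source — replace V1 by a short circuit (node 2 merges into node 0) — and find the resistance seen between A (node 1) and B (node 0).
Reduce the network between node 1 (A) and node 0 (B) by series/parallel combination:
  Rp1 = R1 ‖ R2 ‖ R3 (parallel, all between nodes 0 and 1) = 1/(1/1000 + 1/10000 + 1/47) = 44.69 Ω
R_th = 44.69 Ω

Final answer: V_th = 0.2234 V, R_th = 44.69 Ω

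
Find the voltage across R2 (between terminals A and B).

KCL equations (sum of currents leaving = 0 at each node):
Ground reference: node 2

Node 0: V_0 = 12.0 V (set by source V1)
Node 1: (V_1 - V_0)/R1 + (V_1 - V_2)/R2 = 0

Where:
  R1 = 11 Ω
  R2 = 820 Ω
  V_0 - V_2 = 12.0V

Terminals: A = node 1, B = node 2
R1 and R2 are in series across V1 (node 0 → node 1 → node 2), and the output A–B is taken across R2, so this is a voltage divider.
Series current: I = V1/(R1 + R2) = 12/(11 + 820) = 12/831 = 0.01444 A
V_R2 = I × R2 = V1 × R2/(R1 + R2) = 12 × 820/831 = 11.84 V

Final answer: 11.84 V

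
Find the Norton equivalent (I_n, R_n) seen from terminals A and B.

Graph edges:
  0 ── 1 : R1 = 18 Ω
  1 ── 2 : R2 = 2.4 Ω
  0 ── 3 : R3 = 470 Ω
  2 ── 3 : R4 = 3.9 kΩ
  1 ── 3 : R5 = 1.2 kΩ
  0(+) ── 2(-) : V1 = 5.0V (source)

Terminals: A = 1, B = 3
Find the Thévenin equivalent first; then I_n = V_th/R_th and R_n = R_th.
Step 1 — V_th is the open-circuit voltage V_A - V_B (nothing connected across the terminals).
Nodal analysis, taking node 2 as the 0 V reference.
Source V1 fixes V_0 = 5 V.
KCL at each unknown node (sum of currents leaving = 0; resistances in Ω):
  Node 1: (V_1 - 5)/18 + (V_1 - 0)/2.4 + (V_1 - V_3)/1200 = 0
  Node 3: (V_3 - 5)/470 + (V_3 - 0)/3900 + (V_3 - V_1)/1200 = 0
Collecting terms (coefficients in siemens):
  0.4731·V_1 - 0.0008333·V_3 = 0.2778
  0.003217·V_3 - 0.0008333·V_1 = 0.01064
Determinant D = (0.4731)(0.003217) - (-0.0008333)(-0.0008333) = 0.001521
V_1 = [(0.2778)(0.003217) - (-0.0008333)(0.01064)]/D = 0.5933 V
V_3 = [(0.4731)(0.01064) - (0.2778)(-0.0008333)]/D = 3.46 V
V_th = V_1 - V_3 = 0.5933 - 3.46 = -2.867 V
Step 2 — R_th: zero the source — replace V1 by a short circuit (node 2 merges into node 0) — and find the resistance seen between A (node 1) and B (node 3).
Reduce the network between node 1 (A) and node 3 (B) by series/parallel combination:
  Rp1 = R1 ‖ R2 (parallel, both between nodes 0 and 1) = 1/(1/18 + 1/2.4) = 2.118 Ω
  Rp2 = R3 ‖ R4 (parallel, both between nodes 0 and 3) = 1/(1/470 + 1/3900) = 419.5 Ω
  Rs1 = Rp1 + Rp2 (series, joined only at node 0) = 2.118 + 419.5 = 421.6 Ω
  Rp3 = R5 ‖ Rs1 (parallel, both between nodes 1 and 3) = 1/(1/1200 + 1/421.6) = 312 Ω
R_th = 312 Ω
I_n = V_th/R_th = -2.867/312 = -0.00919 A, and R_n = R_th = 312 Ω

Final answer: I_n = -0.00919 A, R_n = 312 Ω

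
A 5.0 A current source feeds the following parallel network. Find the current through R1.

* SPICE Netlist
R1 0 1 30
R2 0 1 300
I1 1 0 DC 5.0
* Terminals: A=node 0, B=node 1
All resistors sit directly between nodes 0 and 1, so they are in parallel and share one voltage V; the full source current 5 A splits among them.
1/R_par = 1/30 + 1/300 = 0.03667 S  =>  R_par = 27.27 Ω
V = I × R_par = 5 × 27.27 = 136.4 V
I_R1 = V/R1 = 136.4/30 = 4.545 A

Final answer: 4.545 A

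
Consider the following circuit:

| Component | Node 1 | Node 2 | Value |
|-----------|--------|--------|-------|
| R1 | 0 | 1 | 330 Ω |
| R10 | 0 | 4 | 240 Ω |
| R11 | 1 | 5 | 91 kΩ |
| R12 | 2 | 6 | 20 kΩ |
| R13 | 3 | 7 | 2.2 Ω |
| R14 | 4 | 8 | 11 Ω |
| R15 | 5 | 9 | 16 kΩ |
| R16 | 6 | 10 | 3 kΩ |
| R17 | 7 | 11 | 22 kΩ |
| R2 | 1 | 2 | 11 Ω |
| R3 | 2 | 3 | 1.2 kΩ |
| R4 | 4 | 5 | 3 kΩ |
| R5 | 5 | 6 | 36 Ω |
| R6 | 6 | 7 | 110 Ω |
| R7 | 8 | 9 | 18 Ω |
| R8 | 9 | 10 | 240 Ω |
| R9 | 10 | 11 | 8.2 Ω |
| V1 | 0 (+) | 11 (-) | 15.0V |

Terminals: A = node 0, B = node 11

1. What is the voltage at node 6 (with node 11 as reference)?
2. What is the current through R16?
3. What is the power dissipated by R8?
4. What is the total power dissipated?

Nodal analysis, taking node 11 as the 0 V reference.
Source V1 fixes V_0 = 15 V.
KCL at each unknown node (sum of currents leaving = 0; resistances in Ω):
  Node 1: (V_1 - 15)/330 + (V_1 - V_2)/11 + (V_1 - V_5)/91000 = 0
  Node 2: (V_2 - V_1)/11 + (V_2 - V_3)/1200 + (V_2 - V_6)/20000 = 0
  Node 3: (V_3 - V_2)/1200 + (V_3 - V_7)/2.2 = 0
  Node 4: (V_4 - V_5)/3000 + (V_4 - 15)/240 + (V_4 - V_8)/11 = 0
  Node 5: (V_5 - V_4)/3000 + (V_5 - V_6)/36 + (V_5 - V_1)/91000 + (V_5 - V_9)/16000 = 0
  Node 6: (V_6 - V_5)/36 + (V_6 - V_7)/110 + (V_6 - V_2)/20000 + (V_6 - V_10)/3000 = 0
  Node 7: (V_7 - V_6)/110 + (V_7 - V_3)/2.2 + (V_7 - 0)/22000 = 0
  Node 8: (V_8 - V_9)/18 + (V_8 - V_4)/11 = 0
  Node 9: (V_9 - V_8)/18 + (V_9 - V_10)/240 + (V_9 - V_5)/16000 = 0
  Node 10: (V_10 - V_9)/240 + (V_10 - 0)/8.2 + (V_10 - V_6)/3000 = 0
Collecting terms (coefficients in siemens):
  0.09395·V_1 - 0.09091·V_2 - 0.00001099·V_5 = 0.04545
  0.09179·V_2 - 0.09091·V_1 - 0.0008333·V_3 - 0.00005·V_6 = 0
  0.4554·V_3 - 0.0008333·V_2 - 0.4545·V_7 = 0
  0.09541·V_4 - 0.0003333·V_5 - 0.09091·V_8 = 0.0625
  0.02818·V_5 - 0.00001099·V_1 - 0.0003333·V_4 - 0.02778·V_6 - 0.0000625·V_9 = 0
  0.03725·V_6 - 0.00005·V_2 - 0.02778·V_5 - 0.009091·V_7 - 0.0003333·V_10 = 0
  0.4637·V_7 - 0.4545·V_3 - 0.009091·V_6 = 0
  0.1465·V_8 - 0.09091·V_4 - 0.05556·V_9 = 0
  0.05978·V_9 - 0.0000625·V_5 - 0.05556·V_8 - 0.004167·V_10 = 0
  0.1265·V_10 - 0.0003333·V_6 - 0.004167·V_9 = 0
Solving these 10 simultaneous equations (Gaussian elimination) gives:
  V_1 = 13.74 V, V_2 = 13.7 V, V_3 = 9.454 V, V_4 = 8.106 V
  V_5 = 9.09 V, V_6 = 9.104 V, V_7 = 9.446 V, V_8 = 7.786 V
  V_9 = 7.263 V, V_10 = 0.2633 V
Part 1:
  Read off the nodal solution: V_6 = 9.104 V
Part 2:
  I_R16 = (V_6 - V_10)/R16 = (9.104 - 0.2633)/3000 = 0.002947 A
  Magnitude: I_R16 = 0.002947 A
Part 3:
  I_R8 = (V_9 - V_10)/R8 = (7.263 - 0.2633)/240 = 0.02917 A
  P_R8 = I_R8² × R8 = (0.02917)² × 240 = 0.2042 W
Part 4:
  Power in each resistor, P = (ΔV)²/R:
    P_R1 = (15 - 13.74)²/330 = 0.004811 W
    P_R2 = (13.74 - 13.7)²/11 = 0.0001561 W
    P_R3 = (13.7 - 9.454)²/1200 = 0.01502 W
    P_R4 = (8.106 - 9.09)²/3000 = 0.0003226 W
    P_R5 = (9.09 - 9.104)²/36 = 0.000005503 W
    P_R6 = (9.104 - 9.446)²/110 = 0.001063 W
    P_R7 = (7.786 - 7.263)²/18 = 0.01519 W
    P_R8 = (7.263 - 0.2633)²/240 = 0.2042 W
    P_R9 = (0.2633 - 0)²/8.2 = 0.008457 W
    P_R10 = (15 - 8.106)²/240 = 0.198 W
    P_R11 = (13.74 - 9.09)²/91000 = 0.0002376 W
    P_R12 = (13.7 - 9.104)²/20000 = 0.001056 W
    P_R13 = (9.454 - 9.446)²/2.2 = 0.00002753 W
    P_R14 = (8.106 - 7.786)²/11 = 0.009285 W
    P_R15 = (9.09 - 7.263)²/16000 = 0.0002085 W
    P_R16 = (9.104 - 0.2633)²/3000 = 0.02605 W
    P_R17 = (9.446 - 0)²/22000 = 0.004056 W
  P_total = P_R1 + P_R2 + P_R3 + P_R4 + P_R5 + P_R6 + P_R7 + P_R8 + P_R9 + P_R10 + P_R11 + P_R12 + P_R13 + P_R14 + P_R15 + P_R16 + P_R17 = 0.4882 W

Final answers:
1. V_6 = 9.104 V
2. I_R16 = 0.002947 A
3. P_R8 = 0.2042 W
4. P_total = 0.4882 W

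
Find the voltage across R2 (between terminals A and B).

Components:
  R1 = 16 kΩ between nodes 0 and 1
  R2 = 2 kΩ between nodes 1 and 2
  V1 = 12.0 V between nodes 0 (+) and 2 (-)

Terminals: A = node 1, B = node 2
R1 and R2 are in series across V1 (node 0 → node 1 → node 2), and the output A–B is taken across R2, so this is a voltage divider.
Series current: I = V1/(R1 + R2) = 12/(16000 + 2000) = 12/18000 = 0.0006667 A
V_R2 = I × R2 = V1 × R2/(R1 + R2) = 12 × 2000/18000 = 1.333 V

Final answer: 1.333 V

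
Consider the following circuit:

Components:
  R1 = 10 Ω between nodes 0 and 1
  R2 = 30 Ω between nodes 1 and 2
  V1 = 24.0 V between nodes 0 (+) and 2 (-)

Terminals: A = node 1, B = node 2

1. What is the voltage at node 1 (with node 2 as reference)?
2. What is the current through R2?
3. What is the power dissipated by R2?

Nodal analysis, taking node 2 as the 0 V reference.
Source V1 fixes V_0 = 24 V.
KCL at each unknown node (sum of currents leaving = 0; resistances in Ω):
  Node 1: (V_1 - 24)/10 + (V_1 - 0)/30 = 0
Collecting terms: 0.1333 × V_1 = 2.4  =>  V_1 = 18 V
Part 1:
  Read off the nodal solution: V_1 = 18 V
Part 2:
  I_R2 = (V_1 - V_2)/R2 = (18 - 0)/30 = 0.6 A
  Magnitude: I_R2 = 0.6 A
Part 3:
  I_R2 = (V_1 - V_2)/R2 = (18 - 0)/30 = 0.6 A
  P_R2 = I_R2² × R2 = (0.6)² × 30 = 10.8 W

Final answers:
1. V_1 = 18 V
2. I_R2 = 0.6 A
3. P_R2 = 10.8 W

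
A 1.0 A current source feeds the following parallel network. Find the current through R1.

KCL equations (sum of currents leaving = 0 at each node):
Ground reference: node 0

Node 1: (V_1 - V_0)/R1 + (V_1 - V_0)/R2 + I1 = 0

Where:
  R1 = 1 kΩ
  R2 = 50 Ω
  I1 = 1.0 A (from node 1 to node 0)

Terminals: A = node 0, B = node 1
All resistors sit directly between nodes 0 and 1, so they are in parallel and share one voltage V; the full source current 1 A splits among them.
1/R_par = 1/1000 + 1/50 = 0.021 S  =>  R_par = 47.62 Ω
V = I × R_par = 1 × 47.62 = 47.62 V
I_R1 = V/R1 = 47.62/1000 = 0.04762 A

Final answer: 0.04762 A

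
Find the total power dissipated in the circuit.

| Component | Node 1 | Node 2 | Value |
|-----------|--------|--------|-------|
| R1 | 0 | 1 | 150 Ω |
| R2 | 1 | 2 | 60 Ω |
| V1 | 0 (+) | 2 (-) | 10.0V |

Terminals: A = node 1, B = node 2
Nodal analysis, taking node 2 as the 0 V reference.
Source V1 fixes V_0 = 10 V.
KCL at each unknown node (sum of currents leaving = 0; resistances in Ω):
  Node 1: (V_1 - 10)/150 + (V_1 - 0)/60 = 0
Collecting terms: 0.02333 × V_1 = 0.06667  =>  V_1 = 2.857 V
Power in each resistor, P = (ΔV)²/R:
  P_R1 = (10 - 2.857)²/150 = 0.3401 W
  P_R2 = (2.857 - 0)²/60 = 0.1361 W
P_total = P_R1 + P_R2 = 0.4762 W

Final answer: 0.4762 W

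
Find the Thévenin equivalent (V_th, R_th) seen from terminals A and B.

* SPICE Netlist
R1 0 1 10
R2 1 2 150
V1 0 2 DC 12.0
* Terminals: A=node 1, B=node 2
Step 1 — V_th is the open-circuit voltage V_A - V_B (nothing connected across the terminals).
Nodal analysis, taking node 2 as the 0 V reference.
Source V1 fixes V_0 = 12 V.
KCL at each unknown node (sum of currents leaving = 0; resistances in Ω):
  Node 1: (V_1 - 12)/10 + (V_1 - 0)/150 = 0
Collecting terms: 0.1067 × V_1 = 1.2  =>  V_1 = 11.25 V
V_th = V_1 - V_2 = 11.25 - 0 = 11.25 V
Step 2 — R_th: zero the source — replace V1 by a short circuit (node 2 merges into node 0) — and find the resistance seen between A (node 1) and B (node 0).
Reduce the network between node 1 (A) and node 0 (B) by series/parallel combination:
  Rp1 = R1 ‖ R2 (parallel, both between nodes 0 and 1) = 1/(1/10 + 1/150) = 9.375 Ω
R_th = 9.375 Ω

Final answer: V_th = 11.25 V, R_th = 9.375 Ω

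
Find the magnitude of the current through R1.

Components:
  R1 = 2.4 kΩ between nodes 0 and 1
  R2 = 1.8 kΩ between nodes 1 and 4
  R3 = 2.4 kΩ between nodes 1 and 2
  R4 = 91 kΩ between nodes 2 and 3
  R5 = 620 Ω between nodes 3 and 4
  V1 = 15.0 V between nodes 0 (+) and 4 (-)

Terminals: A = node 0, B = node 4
Nodal analysis, taking node 4 as the 0 V reference.
Source V1 fixes V_0 = 15 V.
KCL at each unknown node (sum of currents leaving = 0; resistances in Ω):
  Node 1: (V_1 - 15)/2400 + (V_1 - 0)/1800 + (V_1 - V_2)/2400 = 0
  Node 2: (V_2 - V_1)/2400 + (V_2 - V_3)/91000 = 0
  Node 3: (V_3 - V_2)/91000 + (V_3 - 0)/620 = 0
Collecting terms (coefficients in siemens):
  0.001389·V_1 - 0.0004167·V_2 = 0.00625
  0.0004277·V_2 - 0.0004167·V_1 - 0.00001099·V_3 = 0
  0.001624·V_3 - 0.00001099·V_2 = 0
Solving these 3 simultaneous equations (Gaussian elimination) gives:
  V_1 = 6.359 V, V_2 = 6.197 V, V_3 = 0.04193 V
I_R1 = (V_0 - V_1)/R1 = (15 - 6.359)/2400 = 0.0036 A
|I_R1| = 0.0036 A

Final answer: |I_R1| = 0.0036 A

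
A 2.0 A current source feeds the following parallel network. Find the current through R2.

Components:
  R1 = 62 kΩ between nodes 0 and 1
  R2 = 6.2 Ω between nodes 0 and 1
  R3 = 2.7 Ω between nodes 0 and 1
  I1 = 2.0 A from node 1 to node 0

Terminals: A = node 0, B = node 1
All resistors sit directly between nodes 0 and 1, so they are in parallel and share one voltage V; the full source current 2 A splits among them.
1/R_par = 1/62000 + 1/6.2 + 1/2.7 = 0.5317 S  =>  R_par = 1.881 Ω
V = I × R_par = 2 × 1.881 = 3.762 V
I_R2 = V/R2 = 3.762/6.2 = 0.6067 A

Final answer: 0.6067 A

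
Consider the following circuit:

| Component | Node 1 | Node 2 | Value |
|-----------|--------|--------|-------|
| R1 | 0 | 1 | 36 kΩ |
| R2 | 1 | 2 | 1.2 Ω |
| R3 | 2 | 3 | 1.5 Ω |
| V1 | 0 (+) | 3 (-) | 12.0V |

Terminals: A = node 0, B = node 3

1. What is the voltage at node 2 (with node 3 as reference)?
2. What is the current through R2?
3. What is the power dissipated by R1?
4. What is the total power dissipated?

Nodal analysis, taking node 3 as the 0 V reference.
Source V1 fixes V_0 = 12 V.
KCL at each unknown node (sum of currents leaving = 0; resistances in Ω):
  Node 1: (V_1 - 12)/36000 + (V_1 - V_2)/1.2 = 0
  Node 2: (V_2 - V_1)/1.2 + (V_2 - 0)/1.5 = 0
Collecting terms (coefficients in siemens):
  0.8334·V_1 - 0.8333·V_2 = 0.0003333
  1.5·V_2 - 0.8333·V_1 = 0
Determinant D = (0.8334)(1.5) - (-0.8333)(-0.8333) = 0.5556
V_1 = [(0.0003333)(1.5) - (-0.8333)(0)]/D = 0.0008999 V
V_2 = [(0.8334)(0) - (0.0003333)(-0.8333)]/D = 0.0005 V
Part 1:
  Read off the nodal solution: V_2 = 0.0005 V
Part 2:
  I_R2 = (V_1 - V_2)/R2 = (0.0008999 - 0.0005)/1.2 = 0.0003333 A
  Magnitude: I_R2 = 0.0003333 A
Part 3:
  I_R1 = (V_0 - V_1)/R1 = (12 - 0.0008999)/36000 = 0.0003333 A
  P_R1 = I_R1² × R1 = (0.0003333)² × 36000 = 0.003999 W
Part 4:
  Power in each resistor, P = (ΔV)²/R:
    P_R1 = (12 - 0.0008999)²/36000 = 0.003999 W
    P_R2 = (0.0008999 - 0.0005)²/1.2 = 0.0000001333 W
    P_R3 = (0.0005 - 0)²/1.5 = 0.0000001666 W
  P_total = P_R1 + P_R2 + P_R3 = 0.004 W

Final answers:
1. V_2 = 0.0005 V
2. I_R2 = 0.0003333 A
3. P_R1 = 0.003999 W
4. P_total = 0.004 W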